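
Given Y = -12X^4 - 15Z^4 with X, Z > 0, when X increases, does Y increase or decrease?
Y decreases

Taking the partial derivative:
∂Y/∂X = -48X^3

∂Y/∂X = -48X^3 < 0 (assuming positive values)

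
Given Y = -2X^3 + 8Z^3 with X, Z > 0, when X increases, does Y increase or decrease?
Y decreases

Taking the partial derivative:
∂Y/∂X = -6X^2

∂Y/∂X = -6X^2 < 0 (assuming positive values)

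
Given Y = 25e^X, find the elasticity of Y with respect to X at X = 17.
Elasticity = 17

Elasticity = (dY/dX) · (X/Y)

dY/dX = 25·e^X
At X = 17: dY/dX = 25·e^17, Y = 25·e^17

Elasticity = (25·e^17) · (17 / (25·e^17)) = 17

Interpretation: for a small percentage change in X, the percentage change in Y is approximately 17.00 times as large.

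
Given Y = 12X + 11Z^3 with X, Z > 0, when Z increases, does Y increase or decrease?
Y increases

Taking the partial derivative:
∂Y/∂Z = 33Z^2

∂Y/∂Z = 33Z^2 > 0 (assuming positive values)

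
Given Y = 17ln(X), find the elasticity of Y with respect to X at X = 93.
Elasticity = 1/ln(93) ≈ 0.2206

Elasticity = (dY/dX) · (X/Y)

dY/dX = 17/X
At X = 93: dY/dX = 17/93, Y = 17·ln(93)

Elasticity = (17/93) · (93 / (17·ln(93))) = 1/ln(93) ≈ 0.2206

Interpretation: for a small percentage change in X, the percentage change in Y is approximately 0.22 times as large.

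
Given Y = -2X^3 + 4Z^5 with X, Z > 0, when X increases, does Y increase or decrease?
Y decreases

Taking the partial derivative:
∂Y/∂X = -6X^2

∂Y/∂X = -6X^2 < 0 (assuming positive values)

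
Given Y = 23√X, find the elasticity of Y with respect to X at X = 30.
Elasticity = 1/2

Elasticity = (dY/dX) · (X/Y)

dY/dX = 23/(2·√X)
At X = 30: dY/dX = 23·√30/60, Y = 23·√30

Elasticity = (23·√30/60) · (30 / (23·√30)) = 1/2

Interpretation: for a small percentage change in X, the percentage change in Y is approximately 0.50 times as large.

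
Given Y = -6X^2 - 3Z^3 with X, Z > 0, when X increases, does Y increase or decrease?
Y decreases

Taking the partial derivative:
∂Y/∂X = -12X

∂Y/∂X = -12X < 0 (assuming positive values)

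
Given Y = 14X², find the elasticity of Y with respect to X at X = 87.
Elasticity = 2

Elasticity = (dY/dX) · (X/Y)

dY/dX = 28·X
At X = 87: dY/dX = 2436, Y = 105966

Elasticity = 2436 · (87 / 105966) = 2

Interpretation: for a small percentage change in X, the percentage change in Y is approximately 2.00 times as large.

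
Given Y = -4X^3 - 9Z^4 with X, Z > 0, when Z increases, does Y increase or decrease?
Y decreases

Taking the partial derivative:
∂Y/∂Z = -36Z^3

∂Y/∂Z = -36Z^3 < 0 (assuming positive values)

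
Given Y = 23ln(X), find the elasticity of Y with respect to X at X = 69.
Elasticity = 1/ln(69) ≈ 0.2362

Elasticity = (dY/dX) · (X/Y)

dY/dX = 23/X
At X = 69: dY/dX = 1/3, Y = 23·ln(69)

Elasticity = (1/3) · (69 / (23·ln(69))) = 1/ln(69) ≈ 0.2362

Interpretation: for a small percentage change in X, the percentage change in Y is approximately 0.24 times as large.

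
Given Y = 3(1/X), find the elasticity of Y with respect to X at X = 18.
Elasticity = -1

Elasticity = (dY/dX) · (X/Y)

dY/dX = -3/X²
At X = 18: dY/dX = -1/108, Y = 1/6

Elasticity = (-1/108) · (18 / (1/6)) = -1

Interpretation: for a small percentage change in X, the percentage change in Y is approximately -1.00 times as large.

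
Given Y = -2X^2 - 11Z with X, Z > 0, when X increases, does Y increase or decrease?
Y decreases

Taking the partial derivative:
∂Y/∂X = -4X

∂Y/∂X = -4X < 0 (assuming positive values)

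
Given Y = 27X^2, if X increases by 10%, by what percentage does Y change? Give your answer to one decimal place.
21.0%

For Y = 27X^2:
If X → X(1 + 0.1)
Then Y → Y · (1 + 0.1)^2
     = Y · 1.2100

Percentage change = ((1 + 0.1)^2 − 1) × 100% = 21.0%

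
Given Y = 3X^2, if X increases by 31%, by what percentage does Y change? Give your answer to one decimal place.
71.6%

For Y = 3X^2:
If X → X(1 + 0.31)
Then Y → Y · (1 + 0.31)^2
     = Y · 1.7161

Percentage change = ((1 + 0.31)^2 − 1) × 100% ≈ 71.6%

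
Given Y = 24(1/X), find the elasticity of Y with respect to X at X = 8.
Elasticity = -1

Elasticity = (dY/dX) · (X/Y)

dY/dX = -24/X²
At X = 8: dY/dX = -3/8, Y = 3

Elasticity = (-3/8) · (8 / 3) = -1

Interpretation: for a small percentage change in X, the percentage change in Y is approximately -1.00 times as large.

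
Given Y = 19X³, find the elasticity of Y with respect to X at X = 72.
Elasticity = 3

Elasticity = (dY/dX) · (X/Y)

dY/dX = 57·X²
At X = 72: dY/dX = 295488, Y = 7091712

Elasticity = 295488 · (72 / 7091712) = 3

Interpretation: for a small percentage change in X, the percentage change in Y is approximately 3.00 times as large.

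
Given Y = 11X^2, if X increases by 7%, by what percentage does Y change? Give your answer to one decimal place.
14.5%

For Y = 11X^2:
If X → X(1 + 0.07)
Then Y → Y · (1 + 0.07)^2
     = Y · 1.1449

Percentage change = ((1 + 0.07)^2 − 1) × 100% ≈ 14.5%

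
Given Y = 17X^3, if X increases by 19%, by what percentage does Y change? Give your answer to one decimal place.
68.5%

For Y = 17X^3:
If X → X(1 + 0.19)
Then Y → Y · (1 + 0.19)^3
     ≈ Y · 1.6852

Percentage change = ((1 + 0.19)^3 − 1) × 100% ≈ 68.5%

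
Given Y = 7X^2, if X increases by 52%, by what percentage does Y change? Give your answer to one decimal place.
131.0%

For Y = 7X^2:
If X → X(1 + 0.52)
Then Y → Y · (1 + 0.52)^2
     = Y · 2.3104

Percentage change = ((1 + 0.52)^2 − 1) × 100% ≈ 131.0%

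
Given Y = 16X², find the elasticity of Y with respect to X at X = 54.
Elasticity = 2

Elasticity = (dY/dX) · (X/Y)

dY/dX = 32·X
At X = 54: dY/dX = 1728, Y = 46656

Elasticity = 1728 · (54 / 46656) = 2

Interpretation: for a small percentage change in X, the percentage change in Y is approximately 2.00 times as large.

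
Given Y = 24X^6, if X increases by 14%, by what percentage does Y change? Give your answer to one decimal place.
119.5%

For Y = 24X^6:
If X → X(1 + 0.14)
Then Y → Y · (1 + 0.14)^6
     ≈ Y · 2.1950

Percentage change = ((1 + 0.14)^6 − 1) × 100% ≈ 119.5%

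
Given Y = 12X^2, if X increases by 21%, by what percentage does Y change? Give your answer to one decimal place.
46.4%

For Y = 12X^2:
If X → X(1 + 0.21)
Then Y → Y · (1 + 0.21)^2
     = Y · 1.4641

Percentage change = ((1 + 0.21)^2 − 1) × 100% ≈ 46.4%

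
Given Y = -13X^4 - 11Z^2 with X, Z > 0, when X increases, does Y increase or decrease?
Y decreases

Taking the partial derivative:
∂Y/∂X = -52X^3

∂Y/∂X = -52X^3 < 0 (assuming positive values)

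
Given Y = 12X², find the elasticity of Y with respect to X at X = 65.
Elasticity = 2

Elasticity = (dY/dX) · (X/Y)

dY/dX = 24·X
At X = 65: dY/dX = 1560, Y = 50700

Elasticity = 1560 · (65 / 50700) = 2

Interpretation: for a small percentage change in X, the percentage change in Y is approximately 2.00 times as large.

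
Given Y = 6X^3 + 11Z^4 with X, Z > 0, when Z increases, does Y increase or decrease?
Y increases

Taking the partial derivative:
∂Y/∂Z = 44Z^3

∂Y/∂Z = 44Z^3 > 0 (assuming positive values)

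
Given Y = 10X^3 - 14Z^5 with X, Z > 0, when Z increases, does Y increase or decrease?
Y decreases

Taking the partial derivative:
∂Y/∂Z = -70Z^4

∂Y/∂Z = -70Z^4 < 0 (assuming positive values)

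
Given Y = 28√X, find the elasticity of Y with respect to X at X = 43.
Elasticity = 1/2

Elasticity = (dY/dX) · (X/Y)

dY/dX = 14/√X
At X = 43: dY/dX = 14·√43/43, Y = 28·√43

Elasticity = (14·√43/43) · (43 / (28·√43)) = 1/2

Interpretation: for a small percentage change in X, the percentage change in Y is approximately 0.50 times as large.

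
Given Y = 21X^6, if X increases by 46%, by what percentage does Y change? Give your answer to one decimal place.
868.5%

For Y = 21X^6:
If X → X(1 + 0.46)
Then Y → Y · (1 + 0.46)^6
     ≈ Y · 9.6854

Percentage change = ((1 + 0.46)^6 − 1) × 100% ≈ 868.5%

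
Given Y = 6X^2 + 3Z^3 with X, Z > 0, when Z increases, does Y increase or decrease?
Y increases

Taking the partial derivative:
∂Y/∂Z = 9Z^2

∂Y/∂Z = 9Z^2 > 0 (assuming positive values)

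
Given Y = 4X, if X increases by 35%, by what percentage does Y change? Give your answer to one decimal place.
35.0%

For Y = 4X:
If X → X(1 + 0.35)
Then Y → Y · (1 + 0.35)^1
     = Y · 1.3500

Percentage change = ((1 + 0.35)^1 − 1) × 100% = 35.0%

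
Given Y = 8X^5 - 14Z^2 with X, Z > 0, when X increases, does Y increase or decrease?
Y increases

Taking the partial derivative:
∂Y/∂X = 40X^4

∂Y/∂X = 40X^4 > 0 (assuming positive values)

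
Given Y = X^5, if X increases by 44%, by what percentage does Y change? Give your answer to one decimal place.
519.2%

For Y = X^5:
If X → X(1 + 0.44)
Then Y → Y · (1 + 0.44)^5
     ≈ Y · 6.1917

Percentage change = ((1 + 0.44)^5 − 1) × 100% ≈ 519.2%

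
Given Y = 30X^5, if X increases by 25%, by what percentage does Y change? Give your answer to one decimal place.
205.2%

For Y = 30X^5:
If X → X(1 + 0.25)
Then Y → Y · (1 + 0.25)^5
     ≈ Y · 3.0518

Percentage change = ((1 + 0.25)^5 − 1) × 100% ≈ 205.2%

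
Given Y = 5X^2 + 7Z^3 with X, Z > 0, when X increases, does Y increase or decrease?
Y increases

Taking the partial derivative:
∂Y/∂X = 10X

∂Y/∂X = 10X > 0 (assuming positive values)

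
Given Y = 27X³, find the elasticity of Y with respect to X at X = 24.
Elasticity = 3

Elasticity = (dY/dX) · (X/Y)

dY/dX = 81·X²
At X = 24: dY/dX = 46656, Y = 373248

Elasticity = 46656 · (24 / 373248) = 3

Interpretation: for a small percentage change in X, the percentage change in Y is approximately 3.00 times as large.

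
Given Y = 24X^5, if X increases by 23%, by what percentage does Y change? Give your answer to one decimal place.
181.5%

For Y = 24X^5:
If X → X(1 + 0.23)
Then Y → Y · (1 + 0.23)^5
     ≈ Y · 2.8153

Percentage change = ((1 + 0.23)^5 − 1) × 100% ≈ 181.5%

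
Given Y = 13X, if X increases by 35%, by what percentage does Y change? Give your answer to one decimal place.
35.0%

For Y = 13X:
If X → X(1 + 0.35)
Then Y → Y · (1 + 0.35)^1
     = Y · 1.3500

Percentage change = ((1 + 0.35)^1 − 1) × 100% = 35.0%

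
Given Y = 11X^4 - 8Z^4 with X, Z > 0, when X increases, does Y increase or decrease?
Y increases

Taking the partial derivative:
∂Y/∂X = 44X^3

∂Y/∂X = 44X^3 > 0 (assuming positive values)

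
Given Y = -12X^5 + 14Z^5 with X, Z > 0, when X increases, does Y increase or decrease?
Y decreases

Taking the partial derivative:
∂Y/∂X = -60X^4

∂Y/∂X = -60X^4 < 0 (assuming positive values)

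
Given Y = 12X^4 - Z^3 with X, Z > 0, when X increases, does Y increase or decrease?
Y increases

Taking the partial derivative:
∂Y/∂X = 48X^3

∂Y/∂X = 48X^3 > 0 (assuming positive values)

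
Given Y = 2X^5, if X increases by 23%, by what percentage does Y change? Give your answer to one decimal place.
181.5%

For Y = 2X^5:
If X → X(1 + 0.23)
Then Y → Y · (1 + 0.23)^5
     ≈ Y · 2.8153

Percentage change = ((1 + 0.23)^5 − 1) × 100% ≈ 181.5%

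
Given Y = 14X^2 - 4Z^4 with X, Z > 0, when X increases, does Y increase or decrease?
Y increases

Taking the partial derivative:
∂Y/∂X = 28X

∂Y/∂X = 28X > 0 (assuming positive values)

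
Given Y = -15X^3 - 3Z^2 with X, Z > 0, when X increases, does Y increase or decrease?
Y decreases

Taking the partial derivative:
∂Y/∂X = -45X^2

∂Y/∂X = -45X^2 < 0 (assuming positive values)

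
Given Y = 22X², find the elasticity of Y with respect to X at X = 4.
Elasticity = 2

Elasticity = (dY/dX) · (X/Y)

dY/dX = 44·X
At X = 4: dY/dX = 176, Y = 352

Elasticity = 176 · (4 / 352) = 2

Interpretation: for a small percentage change in X, the percentage change in Y is approximately 2.00 times as large.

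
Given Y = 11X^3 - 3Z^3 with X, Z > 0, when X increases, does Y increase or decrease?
Y increases

Taking the partial derivative:
∂Y/∂X = 33X^2

∂Y/∂X = 33X^2 > 0 (assuming positive values)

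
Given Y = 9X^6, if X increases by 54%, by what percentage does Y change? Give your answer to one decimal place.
1233.9%

For Y = 9X^6:
If X → X(1 + 0.54)
Then Y → Y · (1 + 0.54)^6
     ≈ Y · 13.3390

Percentage change = ((1 + 0.54)^6 − 1) × 100% ≈ 1233.9%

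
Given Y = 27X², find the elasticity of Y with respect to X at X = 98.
Elasticity = 2

Elasticity = (dY/dX) · (X/Y)

dY/dX = 54·X
At X = 98: dY/dX = 5292, Y = 259308

Elasticity = 5292 · (98 / 259308) = 2

Interpretation: for a small percentage change in X, the percentage change in Y is approximately 2.00 times as large.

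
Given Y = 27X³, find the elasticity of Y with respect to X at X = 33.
Elasticity = 3

Elasticity = (dY/dX) · (X/Y)

dY/dX = 81·X²
At X = 33: dY/dX = 88209, Y = 970299

Elasticity = 88209 · (33 / 970299) = 3

Interpretation: for a small percentage change in X, the percentage change in Y is approximately 3.00 times as large.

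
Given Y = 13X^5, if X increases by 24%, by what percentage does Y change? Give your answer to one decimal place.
193.2%

For Y = 13X^5:
If X → X(1 + 0.24)
Then Y → Y · (1 + 0.24)^5
     ≈ Y · 2.9316

Percentage change = ((1 + 0.24)^5 − 1) × 100% ≈ 193.2%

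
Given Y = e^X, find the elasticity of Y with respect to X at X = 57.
Elasticity = 57

Elasticity = (dY/dX) · (X/Y)

dY/dX = e^X
At X = 57: dY/dX = e^57, Y = e^57

Elasticity = (e^57) · (57 / (e^57)) = 57

Interpretation: for a small percentage change in X, the percentage change in Y is approximately 57.00 times as large.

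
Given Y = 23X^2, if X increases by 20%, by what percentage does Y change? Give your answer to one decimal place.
44.0%

For Y = 23X^2:
If X → X(1 + 0.2)
Then Y → Y · (1 + 0.2)^2
     = Y · 1.4400

Percentage change = ((1 + 0.2)^2 − 1) × 100% = 44.0%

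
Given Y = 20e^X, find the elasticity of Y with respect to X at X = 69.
Elasticity = 69

Elasticity = (dY/dX) · (X/Y)

dY/dX = 20·e^X
At X = 69: dY/dX = 20·e^69, Y = 20·e^69

Elasticity = (20·e^69) · (69 / (20·e^69)) = 69

Interpretation: for a small percentage change in X, the percentage change in Y is approximately 69.00 times as large.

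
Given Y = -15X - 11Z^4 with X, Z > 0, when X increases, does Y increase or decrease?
Y decreases

Taking the partial derivative:
∂Y/∂X = -15

∂Y/∂X = -15 < 0 (assuming positive values)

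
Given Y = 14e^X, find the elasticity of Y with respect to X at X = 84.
Elasticity = 84

Elasticity = (dY/dX) · (X/Y)

dY/dX = 14·e^X
At X = 84: dY/dX = 14·e^84, Y = 14·e^84

Elasticity = (14·e^84) · (84 / (14·e^84)) = 84

Interpretation: for a small percentage change in X, the percentage change in Y is approximately 84.00 times as large.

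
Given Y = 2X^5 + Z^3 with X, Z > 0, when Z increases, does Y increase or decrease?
Y increases

Taking the partial derivative:
∂Y/∂Z = 3Z^2

∂Y/∂Z = 3Z^2 > 0 (assuming positive values)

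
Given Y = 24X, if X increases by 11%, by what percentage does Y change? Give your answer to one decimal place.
11.0%

For Y = 24X:
If X → X(1 + 0.11)
Then Y → Y · (1 + 0.11)^1
     = Y · 1.1100

Percentage change = ((1 + 0.11)^1 − 1) × 100% = 11.0%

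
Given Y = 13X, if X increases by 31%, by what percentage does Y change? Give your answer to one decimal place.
31.0%

For Y = 13X:
If X → X(1 + 0.31)
Then Y → Y · (1 + 0.31)^1
     = Y · 1.3100

Percentage change = ((1 + 0.31)^1 − 1) × 100% = 31.0%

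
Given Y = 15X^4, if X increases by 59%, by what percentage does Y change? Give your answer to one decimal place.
539.1%

For Y = 15X^4:
If X → X(1 + 0.59)
Then Y → Y · (1 + 0.59)^4
     ≈ Y · 6.3913

Percentage change = ((1 + 0.59)^4 − 1) × 100% ≈ 539.1%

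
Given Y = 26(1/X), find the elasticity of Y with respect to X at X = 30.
Elasticity = -1

Elasticity = (dY/dX) · (X/Y)

dY/dX = -26/X²
At X = 30: dY/dX = -13/450, Y = 13/15

Elasticity = (-13/450) · (30 / (13/15)) = -1

Interpretation: for a small percentage change in X, the percentage change in Y is approximately -1.00 times as large.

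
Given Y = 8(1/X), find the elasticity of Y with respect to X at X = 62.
Elasticity = -1

Elasticity = (dY/dX) · (X/Y)

dY/dX = -8/X²
At X = 62: dY/dX = -2/961, Y = 4/31

Elasticity = (-2/961) · (62 / (4/31)) = -1

Interpretation: for a small percentage change in X, the percentage change in Y is approximately -1.00 times as large.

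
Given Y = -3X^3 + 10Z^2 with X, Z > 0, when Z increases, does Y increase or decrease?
Y increases

Taking the partial derivative:
∂Y/∂Z = 20Z

∂Y/∂Z = 20Z > 0 (assuming positive values)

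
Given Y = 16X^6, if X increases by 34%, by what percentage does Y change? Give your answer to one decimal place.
478.9%

For Y = 16X^6:
If X → X(1 + 0.34)
Then Y → Y · (1 + 0.34)^6
     ≈ Y · 5.7893

Percentage change = ((1 + 0.34)^6 − 1) × 100% ≈ 478.9%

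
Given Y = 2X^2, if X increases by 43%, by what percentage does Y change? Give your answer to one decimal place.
104.5%

For Y = 2X^2:
If X → X(1 + 0.43)
Then Y → Y · (1 + 0.43)^2
     = Y · 2.0449

Percentage change = ((1 + 0.43)^2 − 1) × 100% ≈ 104.5%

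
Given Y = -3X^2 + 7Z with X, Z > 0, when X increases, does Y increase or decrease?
Y decreases

Taking the partial derivative:
∂Y/∂X = -6X

∂Y/∂X = -6X < 0 (assuming positive values)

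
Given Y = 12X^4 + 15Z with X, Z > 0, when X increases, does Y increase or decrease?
Y increases

Taking the partial derivative:
∂Y/∂X = 48X^3

∂Y/∂X = 48X^3 > 0 (assuming positive values)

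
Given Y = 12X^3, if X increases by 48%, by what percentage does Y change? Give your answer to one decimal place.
224.2%

For Y = 12X^3:
If X → X(1 + 0.48)
Then Y → Y · (1 + 0.48)^3
     ≈ Y · 3.2418

Percentage change = ((1 + 0.48)^3 − 1) × 100% ≈ 224.2%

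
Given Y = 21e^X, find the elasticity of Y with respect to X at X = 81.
Elasticity = 81

Elasticity = (dY/dX) · (X/Y)

dY/dX = 21·e^X
At X = 81: dY/dX = 21·e^81, Y = 21·e^81

Elasticity = (21·e^81) · (81 / (21·e^81)) = 81

Interpretation: for a small percentage change in X, the percentage change in Y is approximately 81.00 times as large.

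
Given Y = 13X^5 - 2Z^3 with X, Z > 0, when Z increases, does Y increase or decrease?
Y decreases

Taking the partial derivative:
∂Y/∂Z = -6Z^2

∂Y/∂Z = -6Z^2 < 0 (assuming positive values)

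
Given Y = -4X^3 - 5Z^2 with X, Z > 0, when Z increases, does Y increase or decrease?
Y decreases

Taking the partial derivative:
∂Y/∂Z = -10Z

∂Y/∂Z = -10Z < 0 (assuming positive values)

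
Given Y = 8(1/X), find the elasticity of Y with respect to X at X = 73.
Elasticity = -1

Elasticity = (dY/dX) · (X/Y)

dY/dX = -8/X²
At X = 73: dY/dX = -8/5329, Y = 8/73

Elasticity = (-8/5329) · (73 / (8/73)) = -1

Interpretation: for a small percentage change in X, the percentage change in Y is approximately -1.00 times as large.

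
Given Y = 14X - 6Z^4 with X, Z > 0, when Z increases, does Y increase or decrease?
Y decreases

Taking the partial derivative:
∂Y/∂Z = -24Z^3

∂Y/∂Z = -24Z^3 < 0 (assuming positive values)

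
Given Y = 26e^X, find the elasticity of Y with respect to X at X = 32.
Elasticity = 32

Elasticity = (dY/dX) · (X/Y)

dY/dX = 26·e^X
At X = 32: dY/dX = 26·e^32, Y = 26·e^32

Elasticity = (26·e^32) · (32 / (26·e^32)) = 32

Interpretation: for a small percentage change in X, the percentage change in Y is approximately 32.00 times as large.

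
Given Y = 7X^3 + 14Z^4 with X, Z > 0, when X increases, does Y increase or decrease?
Y increases

Taking the partial derivative:
∂Y/∂X = 21X^2

∂Y/∂X = 21X^2 > 0 (assuming positive values)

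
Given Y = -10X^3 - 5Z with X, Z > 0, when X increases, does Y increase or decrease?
Y decreases

Taking the partial derivative:
∂Y/∂X = -30X^2

∂Y/∂X = -30X^2 < 0 (assuming positive values)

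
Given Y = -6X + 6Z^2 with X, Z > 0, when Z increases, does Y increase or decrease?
Y increases

Taking the partial derivative:
∂Y/∂Z = 12Z

∂Y/∂Z = 12Z > 0 (assuming positive values)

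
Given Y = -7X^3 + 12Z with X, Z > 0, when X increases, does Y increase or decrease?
Y decreases

Taking the partial derivative:
∂Y/∂X = -21X^2

∂Y/∂X = -21X^2 < 0 (assuming positive values)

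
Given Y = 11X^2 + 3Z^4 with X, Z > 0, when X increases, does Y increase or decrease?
Y increases

Taking the partial derivative:
∂Y/∂X = 22X

∂Y/∂X = 22X > 0 (assuming positive values)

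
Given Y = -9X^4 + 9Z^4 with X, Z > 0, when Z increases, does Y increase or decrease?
Y increases

Taking the partial derivative:
∂Y/∂Z = 36Z^3

∂Y/∂Z = 36Z^3 > 0 (assuming positive values)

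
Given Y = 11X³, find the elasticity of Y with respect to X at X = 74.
Elasticity = 3

Elasticity = (dY/dX) · (X/Y)

dY/dX = 33·X²
At X = 74: dY/dX = 180708, Y = 4457464

Elasticity = 180708 · (74 / 4457464) = 3

Interpretation: for a small percentage change in X, the percentage change in Y is approximately 3.00 times as large.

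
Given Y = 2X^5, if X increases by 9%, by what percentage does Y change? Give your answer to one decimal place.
53.9%

For Y = 2X^5:
If X → X(1 + 0.09)
Then Y → Y · (1 + 0.09)^5
     ≈ Y · 1.5386

Percentage change = ((1 + 0.09)^5 − 1) × 100% ≈ 53.9%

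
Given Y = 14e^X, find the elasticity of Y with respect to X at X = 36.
Elasticity = 36

Elasticity = (dY/dX) · (X/Y)

dY/dX = 14·e^X
At X = 36: dY/dX = 14·e^36, Y = 14·e^36

Elasticity = (14·e^36) · (36 / (14·e^36)) = 36

Interpretation: for a small percentage change in X, the percentage change in Y is approximately 36.00 times as large.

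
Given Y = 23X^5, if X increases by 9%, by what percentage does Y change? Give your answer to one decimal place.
53.9%

For Y = 23X^5:
If X → X(1 + 0.09)
Then Y → Y · (1 + 0.09)^5
     ≈ Y · 1.5386

Percentage change = ((1 + 0.09)^5 − 1) × 100% ≈ 53.9%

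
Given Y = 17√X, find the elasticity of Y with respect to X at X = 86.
Elasticity = 1/2

Elasticity = (dY/dX) · (X/Y)

dY/dX = 17/(2·√X)
At X = 86: dY/dX = 17·√86/172, Y = 17·√86

Elasticity = (17·√86/172) · (86 / (17·√86)) = 1/2

Interpretation: for a small percentage change in X, the percentage change in Y is approximately 0.50 times as large.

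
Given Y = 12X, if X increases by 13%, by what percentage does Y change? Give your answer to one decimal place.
13.0%

For Y = 12X:
If X → X(1 + 0.13)
Then Y → Y · (1 + 0.13)^1
     = Y · 1.1300

Percentage change = ((1 + 0.13)^1 − 1) × 100% = 13.0%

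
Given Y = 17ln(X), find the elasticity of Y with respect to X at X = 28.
Elasticity = 1/ln(28) ≈ 0.3001

Elasticity = (dY/dX) · (X/Y)

dY/dX = 17/X
At X = 28: dY/dX = 17/28, Y = 17·ln(28)

Elasticity = (17/28) · (28 / (17·ln(28))) = 1/ln(28) ≈ 0.3001

Interpretation: for a small percentage change in X, the percentage change in Y is approximately 0.30 times as large.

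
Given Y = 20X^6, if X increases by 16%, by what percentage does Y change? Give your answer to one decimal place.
143.6%

For Y = 20X^6:
If X → X(1 + 0.16)
Then Y → Y · (1 + 0.16)^6
     ≈ Y · 2.4364

Percentage change = ((1 + 0.16)^6 − 1) × 100% ≈ 143.6%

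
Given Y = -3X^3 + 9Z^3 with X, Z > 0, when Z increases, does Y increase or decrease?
Y increases

Taking the partial derivative:
∂Y/∂Z = 27Z^2

∂Y/∂Z = 27Z^2 > 0 (assuming positive values)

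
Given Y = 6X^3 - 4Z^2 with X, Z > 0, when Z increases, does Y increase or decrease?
Y decreases

Taking the partial derivative:
∂Y/∂Z = -8Z

∂Y/∂Z = -8Z < 0 (assuming positive values)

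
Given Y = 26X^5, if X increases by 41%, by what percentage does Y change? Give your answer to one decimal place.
457.3%

For Y = 26X^5:
If X → X(1 + 0.41)
Then Y → Y · (1 + 0.41)^5
     ≈ Y · 5.5731

Percentage change = ((1 + 0.41)^5 − 1) × 100% ≈ 457.3%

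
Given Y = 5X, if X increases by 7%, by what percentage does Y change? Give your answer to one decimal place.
7.0%

For Y = 5X:
If X → X(1 + 0.07)
Then Y → Y · (1 + 0.07)^1
     = Y · 1.0700

Percentage change = ((1 + 0.07)^1 − 1) × 100% = 7.0%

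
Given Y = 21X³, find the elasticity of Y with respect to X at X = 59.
Elasticity = 3

Elasticity = (dY/dX) · (X/Y)

dY/dX = 63·X²
At X = 59: dY/dX = 219303, Y = 4312959

Elasticity = 219303 · (59 / 4312959) = 3

Interpretation: for a small percentage change in X, the percentage change in Y is approximately 3.00 times as large.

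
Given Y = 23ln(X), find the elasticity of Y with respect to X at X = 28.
Elasticity = 1/ln(28) ≈ 0.3001

Elasticity = (dY/dX) · (X/Y)

dY/dX = 23/X
At X = 28: dY/dX = 23/28, Y = 23·ln(28)

Elasticity = (23/28) · (28 / (23·ln(28))) = 1/ln(28) ≈ 0.3001

Interpretation: for a small percentage change in X, the percentage change in Y is approximately 0.30 times as large.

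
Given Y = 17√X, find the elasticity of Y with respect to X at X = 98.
Elasticity = 1/2

Elasticity = (dY/dX) · (X/Y)

dY/dX = 17/(2·√X)
At X = 98: dY/dX = 17·√2/28, Y = 119·√2

Elasticity = (17·√2/28) · (98 / (119·√2)) = 1/2

Interpretation: for a small percentage change in X, the percentage change in Y is approximately 0.50 times as large.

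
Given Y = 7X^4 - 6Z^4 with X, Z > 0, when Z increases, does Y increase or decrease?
Y decreases

Taking the partial derivative:
∂Y/∂Z = -24Z^3

∂Y/∂Z = -24Z^3 < 0 (assuming positive values)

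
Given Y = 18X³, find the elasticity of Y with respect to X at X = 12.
Elasticity = 3

Elasticity = (dY/dX) · (X/Y)

dY/dX = 54·X²
At X = 12: dY/dX = 7776, Y = 31104

Elasticity = 7776 · (12 / 31104) = 3

Interpretation: for a small percentage change in X, the percentage change in Y is approximately 3.00 times as large.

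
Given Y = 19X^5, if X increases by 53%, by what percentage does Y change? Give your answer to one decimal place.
738.4%

For Y = 19X^5:
If X → X(1 + 0.53)
Then Y → Y · (1 + 0.53)^5
     ≈ Y · 8.3841

Percentage change = ((1 + 0.53)^5 − 1) × 100% ≈ 738.4%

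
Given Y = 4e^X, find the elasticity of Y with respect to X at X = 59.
Elasticity = 59

Elasticity = (dY/dX) · (X/Y)

dY/dX = 4·e^X
At X = 59: dY/dX = 4·e^59, Y = 4·e^59

Elasticity = (4·e^59) · (59 / (4·e^59)) = 59

Interpretation: for a small percentage change in X, the percentage change in Y is approximately 59.00 times as large.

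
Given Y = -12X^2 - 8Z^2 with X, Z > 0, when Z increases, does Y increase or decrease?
Y decreases

Taking the partial derivative:
∂Y/∂Z = -16Z

∂Y/∂Z = -16Z < 0 (assuming positive values)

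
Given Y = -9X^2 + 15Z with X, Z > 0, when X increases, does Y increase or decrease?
Y decreases

Taking the partial derivative:
∂Y/∂X = -18X

∂Y/∂X = -18X < 0 (assuming positive values)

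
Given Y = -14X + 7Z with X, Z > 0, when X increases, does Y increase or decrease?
Y decreases

Taking the partial derivative:
∂Y/∂X = -14

∂Y/∂X = -14 < 0 (assuming positive values)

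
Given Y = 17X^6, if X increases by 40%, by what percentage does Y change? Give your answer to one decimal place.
653.0%

For Y = 17X^6:
If X → X(1 + 0.4)
Then Y → Y · (1 + 0.4)^6
     ≈ Y · 7.5295

Percentage change = ((1 + 0.4)^6 − 1) × 100% ≈ 653.0%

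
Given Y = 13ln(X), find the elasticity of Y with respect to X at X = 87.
Elasticity = 1/ln(87) ≈ 0.2239

Elasticity = (dY/dX) · (X/Y)

dY/dX = 13/X
At X = 87: dY/dX = 13/87, Y = 13·ln(87)

Elasticity = (13/87) · (87 / (13·ln(87))) = 1/ln(87) ≈ 0.2239

Interpretation: for a small percentage change in X, the percentage change in Y is approximately 0.22 times as large.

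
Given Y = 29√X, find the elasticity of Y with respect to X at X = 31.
Elasticity = 1/2

Elasticity = (dY/dX) · (X/Y)

dY/dX = 29/(2·√X)
At X = 31: dY/dX = 29·√31/62, Y = 29·√31

Elasticity = (29·√31/62) · (31 / (29·√31)) = 1/2

Interpretation: for a small percentage change in X, the percentage change in Y is approximately 0.50 times as large.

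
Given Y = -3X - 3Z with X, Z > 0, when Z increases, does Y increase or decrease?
Y decreases

Taking the partial derivative:
∂Y/∂Z = -3

∂Y/∂Z = -3 < 0 (assuming positive values)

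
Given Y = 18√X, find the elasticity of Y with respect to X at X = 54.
Elasticity = 1/2

Elasticity = (dY/dX) · (X/Y)

dY/dX = 9/√X
At X = 54: dY/dX = √6/2, Y = 54·√6

Elasticity = (√6/2) · (54 / (54·√6)) = 1/2

Interpretation: for a small percentage change in X, the percentage change in Y is approximately 0.50 times as large.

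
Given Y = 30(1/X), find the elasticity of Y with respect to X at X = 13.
Elasticity = -1

Elasticity = (dY/dX) · (X/Y)

dY/dX = -30/X²
At X = 13: dY/dX = -30/169, Y = 30/13

Elasticity = (-30/169) · (13 / (30/13)) = -1

Interpretation: for a small percentage change in X, the percentage change in Y is approximately -1.00 times as large.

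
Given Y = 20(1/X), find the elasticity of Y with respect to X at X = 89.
Elasticity = -1

Elasticity = (dY/dX) · (X/Y)

dY/dX = -20/X²
At X = 89: dY/dX = -20/7921, Y = 20/89

Elasticity = (-20/7921) · (89 / (20/89)) = -1

Interpretation: for a small percentage change in X, the percentage change in Y is approximately -1.00 times as large.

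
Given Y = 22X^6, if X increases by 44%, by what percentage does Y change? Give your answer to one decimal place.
791.6%

For Y = 22X^6:
If X → X(1 + 0.44)
Then Y → Y · (1 + 0.44)^6
     ≈ Y · 8.9161

Percentage change = ((1 + 0.44)^6 − 1) × 100% ≈ 791.6%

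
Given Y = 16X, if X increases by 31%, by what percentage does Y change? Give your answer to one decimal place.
31.0%

For Y = 16X:
If X → X(1 + 0.31)
Then Y → Y · (1 + 0.31)^1
     = Y · 1.3100

Percentage change = ((1 + 0.31)^1 − 1) × 100% = 31.0%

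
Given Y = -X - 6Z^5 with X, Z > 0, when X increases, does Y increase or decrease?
Y decreases

Taking the partial derivative:
∂Y/∂X = -1

∂Y/∂X = -1 < 0 (assuming positive values)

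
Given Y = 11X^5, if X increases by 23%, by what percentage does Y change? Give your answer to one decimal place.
181.5%

For Y = 11X^5:
If X → X(1 + 0.23)
Then Y → Y · (1 + 0.23)^5
     ≈ Y · 2.8153

Percentage change = ((1 + 0.23)^5 − 1) × 100% ≈ 181.5%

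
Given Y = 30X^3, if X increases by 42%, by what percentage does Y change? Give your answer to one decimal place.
186.3%

For Y = 30X^3:
If X → X(1 + 0.42)
Then Y → Y · (1 + 0.42)^3
     ≈ Y · 2.8633

Percentage change = ((1 + 0.42)^3 − 1) × 100% ≈ 186.3%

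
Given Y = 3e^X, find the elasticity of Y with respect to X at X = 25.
Elasticity = 25

Elasticity = (dY/dX) · (X/Y)

dY/dX = 3·e^X
At X = 25: dY/dX = 3·e^25, Y = 3·e^25

Elasticity = (3·e^25) · (25 / (3·e^25)) = 25

Interpretation: for a small percentage change in X, the percentage change in Y is approximately 25.00 times as large.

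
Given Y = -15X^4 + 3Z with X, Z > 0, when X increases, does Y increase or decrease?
Y decreases

Taking the partial derivative:
∂Y/∂X = -60X^3

∂Y/∂X = -60X^3 < 0 (assuming positive values)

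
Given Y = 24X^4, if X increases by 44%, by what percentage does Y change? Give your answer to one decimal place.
330.0%

For Y = 24X^4:
If X → X(1 + 0.44)
Then Y → Y · (1 + 0.44)^4
     ≈ Y · 4.2998

Percentage change = ((1 + 0.44)^4 − 1) × 100% ≈ 330.0%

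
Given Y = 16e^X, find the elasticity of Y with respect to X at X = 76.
Elasticity = 76

Elasticity = (dY/dX) · (X/Y)

dY/dX = 16·e^X
At X = 76: dY/dX = 16·e^76, Y = 16·e^76

Elasticity = (16·e^76) · (76 / (16·e^76)) = 76

Interpretation: for a small percentage change in X, the percentage change in Y is approximately 76.00 times as large.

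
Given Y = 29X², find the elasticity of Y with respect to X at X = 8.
Elasticity = 2

Elasticity = (dY/dX) · (X/Y)

dY/dX = 58·X
At X = 8: dY/dX = 464, Y = 1856

Elasticity = 464 · (8 / 1856) = 2

Interpretation: for a small percentage change in X, the percentage change in Y is approximately 2.00 times as large.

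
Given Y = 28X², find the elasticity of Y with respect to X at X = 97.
Elasticity = 2

Elasticity = (dY/dX) · (X/Y)

dY/dX = 56·X
At X = 97: dY/dX = 5432, Y = 263452

Elasticity = 5432 · (97 / 263452) = 2

Interpretation: for a small percentage change in X, the percentage change in Y is approximately 2.00 times as large.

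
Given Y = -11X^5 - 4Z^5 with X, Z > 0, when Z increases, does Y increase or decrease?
Y decreases

Taking the partial derivative:
∂Y/∂Z = -20Z^4

∂Y/∂Z = -20Z^4 < 0 (assuming positive values)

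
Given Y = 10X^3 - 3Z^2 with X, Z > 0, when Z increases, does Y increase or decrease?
Y decreases

Taking the partial derivative:
∂Y/∂Z = -6Z

∂Y/∂Z = -6Z < 0 (assuming positive values)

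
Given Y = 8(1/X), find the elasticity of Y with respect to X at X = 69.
Elasticity = -1

Elasticity = (dY/dX) · (X/Y)

dY/dX = -8/X²
At X = 69: dY/dX = -8/4761, Y = 8/69

Elasticity = (-8/4761) · (69 / (8/69)) = -1

Interpretation: for a small percentage change in X, the percentage change in Y is approximately -1.00 times as large.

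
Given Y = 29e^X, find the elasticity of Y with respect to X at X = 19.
Elasticity = 19

Elasticity = (dY/dX) · (X/Y)

dY/dX = 29·e^X
At X = 19: dY/dX = 29·e^19, Y = 29·e^19

Elasticity = (29·e^19) · (19 / (29·e^19)) = 19

Interpretation: for a small percentage change in X, the percentage change in Y is approximately 19.00 times as large.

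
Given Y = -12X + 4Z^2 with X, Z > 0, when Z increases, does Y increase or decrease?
Y increases

Taking the partial derivative:
∂Y/∂Z = 8Z

∂Y/∂Z = 8Z > 0 (assuming positive values)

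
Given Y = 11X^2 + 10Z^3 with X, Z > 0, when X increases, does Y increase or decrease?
Y increases

Taking the partial derivative:
∂Y/∂X = 22X

∂Y/∂X = 22X > 0 (assuming positive values)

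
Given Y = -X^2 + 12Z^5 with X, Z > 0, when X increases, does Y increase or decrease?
Y decreases

Taking the partial derivative:
∂Y/∂X = -2X

∂Y/∂X = -2X < 0 (assuming positive values)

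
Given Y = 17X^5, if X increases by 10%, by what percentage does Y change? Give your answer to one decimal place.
61.1%

For Y = 17X^5:
If X → X(1 + 0.1)
Then Y → Y · (1 + 0.1)^5
     ≈ Y · 1.6105

Percentage change = ((1 + 0.1)^5 − 1) × 100% ≈ 61.1%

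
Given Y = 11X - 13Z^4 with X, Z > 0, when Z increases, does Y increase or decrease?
Y decreases

Taking the partial derivative:
∂Y/∂Z = -52Z^3

∂Y/∂Z = -52Z^3 < 0 (assuming positive values)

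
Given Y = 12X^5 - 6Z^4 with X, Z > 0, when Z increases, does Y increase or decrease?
Y decreases

Taking the partial derivative:
∂Y/∂Z = -24Z^3

∂Y/∂Z = -24Z^3 < 0 (assuming positive values)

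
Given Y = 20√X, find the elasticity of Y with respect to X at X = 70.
Elasticity = 1/2

Elasticity = (dY/dX) · (X/Y)

dY/dX = 10/√X
At X = 70: dY/dX = √70/7, Y = 20·√70

Elasticity = (√70/7) · (70 / (20·√70)) = 1/2

Interpretation: for a small percentage change in X, the percentage change in Y is approximately 0.50 times as large.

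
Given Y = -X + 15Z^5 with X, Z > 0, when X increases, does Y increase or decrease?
Y decreases

Taking the partial derivative:
∂Y/∂X = -1

∂Y/∂X = -1 < 0 (assuming positive values)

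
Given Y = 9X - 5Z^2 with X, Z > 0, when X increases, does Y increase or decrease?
Y increases

Taking the partial derivative:
∂Y/∂X = 9

∂Y/∂X = 9 > 0 (assuming positive values)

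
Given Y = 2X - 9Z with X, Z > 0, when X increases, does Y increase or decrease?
Y increases

Taking the partial derivative:
∂Y/∂X = 2

∂Y/∂X = 2 > 0 (assuming positive values)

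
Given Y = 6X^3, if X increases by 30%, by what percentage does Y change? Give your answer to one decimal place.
119.7%

For Y = 6X^3:
If X → X(1 + 0.3)
Then Y → Y · (1 + 0.3)^3
     = Y · 2.1970

Percentage change = ((1 + 0.3)^3 − 1) × 100% = 119.7%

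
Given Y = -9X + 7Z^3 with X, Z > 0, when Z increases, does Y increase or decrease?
Y increases

Taking the partial derivative:
∂Y/∂Z = 21Z^2

∂Y/∂Z = 21Z^2 > 0 (assuming positive values)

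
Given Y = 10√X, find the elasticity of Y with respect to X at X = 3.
Elasticity = 1/2

Elasticity = (dY/dX) · (X/Y)

dY/dX = 5/√X
At X = 3: dY/dX = 5·√3/3, Y = 10·√3

Elasticity = (5·√3/3) · (3 / (10·√3)) = 1/2

Interpretation: for a small percentage change in X, the percentage change in Y is approximately 0.50 times as large.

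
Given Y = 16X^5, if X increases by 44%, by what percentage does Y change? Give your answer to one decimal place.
519.2%

For Y = 16X^5:
If X → X(1 + 0.44)
Then Y → Y · (1 + 0.44)^5
     ≈ Y · 6.1917

Percentage change = ((1 + 0.44)^5 − 1) × 100% ≈ 519.2%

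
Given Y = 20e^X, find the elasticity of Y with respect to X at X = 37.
Elasticity = 37

Elasticity = (dY/dX) · (X/Y)

dY/dX = 20·e^X
At X = 37: dY/dX = 20·e^37, Y = 20·e^37

Elasticity = (20·e^37) · (37 / (20·e^37)) = 37

Interpretation: for a small percentage change in X, the percentage change in Y is approximately 37.00 times as large.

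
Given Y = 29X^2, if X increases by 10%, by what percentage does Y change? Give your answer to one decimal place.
21.0%

For Y = 29X^2:
If X → X(1 + 0.1)
Then Y → Y · (1 + 0.1)^2
     = Y · 1.2100

Percentage change = ((1 + 0.1)^2 − 1) × 100% = 21.0%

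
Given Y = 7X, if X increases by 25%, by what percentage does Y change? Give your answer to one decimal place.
25.0%

For Y = 7X:
If X → X(1 + 0.25)
Then Y → Y · (1 + 0.25)^1
     = Y · 1.2500

Percentage change = ((1 + 0.25)^1 − 1) × 100% = 25.0%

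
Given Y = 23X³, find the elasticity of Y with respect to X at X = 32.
Elasticity = 3

Elasticity = (dY/dX) · (X/Y)

dY/dX = 69·X²
At X = 32: dY/dX = 70656, Y = 753664

Elasticity = 70656 · (32 / 753664) = 3

Interpretation: for a small percentage change in X, the percentage change in Y is approximately 3.00 times as large.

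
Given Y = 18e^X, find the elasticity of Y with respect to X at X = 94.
Elasticity = 94

Elasticity = (dY/dX) · (X/Y)

dY/dX = 18·e^X
At X = 94: dY/dX = 18·e^94, Y = 18·e^94

Elasticity = (18·e^94) · (94 / (18·e^94)) = 94

Interpretation: for a small percentage change in X, the percentage change in Y is approximately 94.00 times as large.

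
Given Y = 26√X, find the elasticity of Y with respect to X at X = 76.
Elasticity = 1/2

Elasticity = (dY/dX) · (X/Y)

dY/dX = 13/√X
At X = 76: dY/dX = 13·√19/38, Y = 52·√19

Elasticity = (13·√19/38) · (76 / (52·√19)) = 1/2

Interpretation: for a small percentage change in X, the percentage change in Y is approximately 0.50 times as large.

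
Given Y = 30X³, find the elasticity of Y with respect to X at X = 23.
Elasticity = 3

Elasticity = (dY/dX) · (X/Y)

dY/dX = 90·X²
At X = 23: dY/dX = 47610, Y = 365010

Elasticity = 47610 · (23 / 365010) = 3

Interpretation: for a small percentage change in X, the percentage change in Y is approximately 3.00 times as large.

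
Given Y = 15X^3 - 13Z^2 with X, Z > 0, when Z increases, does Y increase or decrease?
Y decreases

Taking the partial derivative:
∂Y/∂Z = -26Z

∂Y/∂Z = -26Z < 0 (assuming positive values)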